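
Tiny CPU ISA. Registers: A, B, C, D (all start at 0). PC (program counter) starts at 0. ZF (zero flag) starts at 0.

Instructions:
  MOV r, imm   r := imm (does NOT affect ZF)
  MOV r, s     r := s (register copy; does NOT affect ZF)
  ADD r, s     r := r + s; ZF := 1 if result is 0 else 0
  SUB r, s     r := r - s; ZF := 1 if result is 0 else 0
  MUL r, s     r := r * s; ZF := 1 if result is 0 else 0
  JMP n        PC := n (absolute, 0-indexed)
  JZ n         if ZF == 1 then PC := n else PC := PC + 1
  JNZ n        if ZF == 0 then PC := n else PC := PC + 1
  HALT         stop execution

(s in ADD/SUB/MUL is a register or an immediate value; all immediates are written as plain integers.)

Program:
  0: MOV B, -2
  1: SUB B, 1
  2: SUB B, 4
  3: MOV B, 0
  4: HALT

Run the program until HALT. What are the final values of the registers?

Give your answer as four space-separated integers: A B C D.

Answer: 0 0 0 0

Derivation:
Step 1: PC=0 exec 'MOV B, -2'. After: A=0 B=-2 C=0 D=0 ZF=0 PC=1
Step 2: PC=1 exec 'SUB B, 1'. After: A=0 B=-3 C=0 D=0 ZF=0 PC=2
Step 3: PC=2 exec 'SUB B, 4'. After: A=0 B=-7 C=0 D=0 ZF=0 PC=3
Step 4: PC=3 exec 'MOV B, 0'. After: A=0 B=0 C=0 D=0 ZF=0 PC=4
Step 5: PC=4 exec 'HALT'. After: A=0 B=0 C=0 D=0 ZF=0 PC=4 HALTED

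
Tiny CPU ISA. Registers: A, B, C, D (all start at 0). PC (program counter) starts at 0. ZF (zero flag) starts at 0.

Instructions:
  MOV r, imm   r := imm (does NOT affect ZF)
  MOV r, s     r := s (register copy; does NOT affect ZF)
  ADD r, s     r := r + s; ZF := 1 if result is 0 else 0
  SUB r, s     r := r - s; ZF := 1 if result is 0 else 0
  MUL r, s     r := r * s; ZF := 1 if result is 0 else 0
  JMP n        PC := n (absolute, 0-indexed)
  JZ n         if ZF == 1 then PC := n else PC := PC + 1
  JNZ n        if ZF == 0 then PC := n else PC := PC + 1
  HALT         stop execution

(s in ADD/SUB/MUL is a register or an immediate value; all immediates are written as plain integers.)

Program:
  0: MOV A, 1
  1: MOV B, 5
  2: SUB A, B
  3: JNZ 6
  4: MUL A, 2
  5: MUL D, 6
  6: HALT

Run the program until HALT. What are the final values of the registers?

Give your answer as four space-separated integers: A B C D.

Answer: -4 5 0 0

Derivation:
Step 1: PC=0 exec 'MOV A, 1'. After: A=1 B=0 C=0 D=0 ZF=0 PC=1
Step 2: PC=1 exec 'MOV B, 5'. After: A=1 B=5 C=0 D=0 ZF=0 PC=2
Step 3: PC=2 exec 'SUB A, B'. After: A=-4 B=5 C=0 D=0 ZF=0 PC=3
Step 4: PC=3 exec 'JNZ 6'. After: A=-4 B=5 C=0 D=0 ZF=0 PC=6
Step 5: PC=6 exec 'HALT'. After: A=-4 B=5 C=0 D=0 ZF=0 PC=6 HALTED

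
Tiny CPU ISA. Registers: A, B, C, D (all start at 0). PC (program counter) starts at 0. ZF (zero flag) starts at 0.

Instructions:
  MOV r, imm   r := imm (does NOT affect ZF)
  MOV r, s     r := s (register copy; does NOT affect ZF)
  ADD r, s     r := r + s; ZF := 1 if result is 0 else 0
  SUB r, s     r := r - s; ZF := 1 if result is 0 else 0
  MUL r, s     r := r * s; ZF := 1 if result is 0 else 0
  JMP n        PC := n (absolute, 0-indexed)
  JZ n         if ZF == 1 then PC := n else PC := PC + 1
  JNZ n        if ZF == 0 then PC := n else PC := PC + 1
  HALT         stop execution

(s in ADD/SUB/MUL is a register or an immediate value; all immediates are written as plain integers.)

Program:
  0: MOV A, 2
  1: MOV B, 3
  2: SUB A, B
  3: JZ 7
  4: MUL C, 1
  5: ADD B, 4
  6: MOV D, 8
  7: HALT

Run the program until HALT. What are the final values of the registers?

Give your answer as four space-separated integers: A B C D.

Step 1: PC=0 exec 'MOV A, 2'. After: A=2 B=0 C=0 D=0 ZF=0 PC=1
Step 2: PC=1 exec 'MOV B, 3'. After: A=2 B=3 C=0 D=0 ZF=0 PC=2
Step 3: PC=2 exec 'SUB A, B'. After: A=-1 B=3 C=0 D=0 ZF=0 PC=3
Step 4: PC=3 exec 'JZ 7'. After: A=-1 B=3 C=0 D=0 ZF=0 PC=4
Step 5: PC=4 exec 'MUL C, 1'. After: A=-1 B=3 C=0 D=0 ZF=1 PC=5
Step 6: PC=5 exec 'ADD B, 4'. After: A=-1 B=7 C=0 D=0 ZF=0 PC=6
Step 7: PC=6 exec 'MOV D, 8'. After: A=-1 B=7 C=0 D=8 ZF=0 PC=7
Step 8: PC=7 exec 'HALT'. After: A=-1 B=7 C=0 D=8 ZF=0 PC=7 HALTED

Answer: -1 7 0 8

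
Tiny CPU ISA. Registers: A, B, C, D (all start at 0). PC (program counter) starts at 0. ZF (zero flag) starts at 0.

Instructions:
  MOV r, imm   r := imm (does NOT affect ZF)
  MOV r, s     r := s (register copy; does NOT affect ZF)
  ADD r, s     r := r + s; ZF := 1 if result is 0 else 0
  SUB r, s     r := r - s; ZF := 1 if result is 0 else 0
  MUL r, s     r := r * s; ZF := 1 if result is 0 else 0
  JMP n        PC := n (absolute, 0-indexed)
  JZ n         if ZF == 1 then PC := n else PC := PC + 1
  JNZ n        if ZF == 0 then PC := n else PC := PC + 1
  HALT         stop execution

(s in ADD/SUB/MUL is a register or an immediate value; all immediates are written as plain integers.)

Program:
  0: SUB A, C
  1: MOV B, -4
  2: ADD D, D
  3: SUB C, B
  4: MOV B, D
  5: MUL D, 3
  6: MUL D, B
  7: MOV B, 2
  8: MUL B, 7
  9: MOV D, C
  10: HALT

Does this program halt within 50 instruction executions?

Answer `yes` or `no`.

Step 1: PC=0 exec 'SUB A, C'. After: A=0 B=0 C=0 D=0 ZF=1 PC=1
Step 2: PC=1 exec 'MOV B, -4'. After: A=0 B=-4 C=0 D=0 ZF=1 PC=2
Step 3: PC=2 exec 'ADD D, D'. After: A=0 B=-4 C=0 D=0 ZF=1 PC=3
Step 4: PC=3 exec 'SUB C, B'. After: A=0 B=-4 C=4 D=0 ZF=0 PC=4
Step 5: PC=4 exec 'MOV B, D'. After: A=0 B=0 C=4 D=0 ZF=0 PC=5
Step 6: PC=5 exec 'MUL D, 3'. After: A=0 B=0 C=4 D=0 ZF=1 PC=6
Step 7: PC=6 exec 'MUL D, B'. After: A=0 B=0 C=4 D=0 ZF=1 PC=7
Step 8: PC=7 exec 'MOV B, 2'. After: A=0 B=2 C=4 D=0 ZF=1 PC=8
Step 9: PC=8 exec 'MUL B, 7'. After: A=0 B=14 C=4 D=0 ZF=0 PC=9
Step 10: PC=9 exec 'MOV D, C'. After: A=0 B=14 C=4 D=4 ZF=0 PC=10
Step 11: PC=10 exec 'HALT'. After: A=0 B=14 C=4 D=4 ZF=0 PC=10 HALTED

Answer: yes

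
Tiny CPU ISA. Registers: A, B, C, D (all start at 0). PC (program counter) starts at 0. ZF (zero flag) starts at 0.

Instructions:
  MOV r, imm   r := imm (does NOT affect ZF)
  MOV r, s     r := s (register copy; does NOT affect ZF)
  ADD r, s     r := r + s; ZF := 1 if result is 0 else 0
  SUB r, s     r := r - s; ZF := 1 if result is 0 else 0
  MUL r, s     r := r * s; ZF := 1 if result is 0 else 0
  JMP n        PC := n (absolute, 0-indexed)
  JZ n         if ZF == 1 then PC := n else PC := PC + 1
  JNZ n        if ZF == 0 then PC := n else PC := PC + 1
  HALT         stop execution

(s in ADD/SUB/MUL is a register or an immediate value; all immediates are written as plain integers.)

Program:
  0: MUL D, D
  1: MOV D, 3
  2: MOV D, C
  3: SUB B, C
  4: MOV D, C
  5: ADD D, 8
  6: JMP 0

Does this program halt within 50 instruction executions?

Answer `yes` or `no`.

Answer: no

Derivation:
Step 1: PC=0 exec 'MUL D, D'. After: A=0 B=0 C=0 D=0 ZF=1 PC=1
Step 2: PC=1 exec 'MOV D, 3'. After: A=0 B=0 C=0 D=3 ZF=1 PC=2
Step 3: PC=2 exec 'MOV D, C'. After: A=0 B=0 C=0 D=0 ZF=1 PC=3
Step 4: PC=3 exec 'SUB B, C'. After: A=0 B=0 C=0 D=0 ZF=1 PC=4
Step 5: PC=4 exec 'MOV D, C'. After: A=0 B=0 C=0 D=0 ZF=1 PC=5
Step 6: PC=5 exec 'ADD D, 8'. After: A=0 B=0 C=0 D=8 ZF=0 PC=6
Step 7: PC=6 exec 'JMP 0'. After: A=0 B=0 C=0 D=8 ZF=0 PC=0
Step 8: PC=0 exec 'MUL D, D'. After: A=0 B=0 C=0 D=64 ZF=0 PC=1
Step 9: PC=1 exec 'MOV D, 3'. After: A=0 B=0 C=0 D=3 ZF=0 PC=2
Step 10: PC=2 exec 'MOV D, C'. After: A=0 B=0 C=0 D=0 ZF=0 PC=3
Step 11: PC=3 exec 'SUB B, C'. After: A=0 B=0 C=0 D=0 ZF=1 PC=4
State after step 11 equals state after step 4: the program is in a cycle of length 7 and will never halt.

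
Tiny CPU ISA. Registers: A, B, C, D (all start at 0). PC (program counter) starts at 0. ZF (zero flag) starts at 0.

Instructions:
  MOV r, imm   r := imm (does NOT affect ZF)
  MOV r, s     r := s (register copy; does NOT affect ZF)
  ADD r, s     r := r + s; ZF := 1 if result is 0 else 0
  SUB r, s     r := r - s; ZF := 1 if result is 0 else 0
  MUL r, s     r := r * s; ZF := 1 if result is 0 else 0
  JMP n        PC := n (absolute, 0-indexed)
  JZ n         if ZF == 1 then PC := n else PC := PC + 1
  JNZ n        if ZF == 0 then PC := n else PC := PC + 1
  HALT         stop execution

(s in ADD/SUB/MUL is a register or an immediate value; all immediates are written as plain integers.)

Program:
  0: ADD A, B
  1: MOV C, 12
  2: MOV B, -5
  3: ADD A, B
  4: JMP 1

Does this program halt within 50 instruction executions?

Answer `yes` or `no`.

Answer: no

Derivation:
Step 1: PC=0 exec 'ADD A, B'. After: A=0 B=0 C=0 D=0 ZF=1 PC=1
Step 2: PC=1 exec 'MOV C, 12'. After: A=0 B=0 C=12 D=0 ZF=1 PC=2
Step 3: PC=2 exec 'MOV B, -5'. After: A=0 B=-5 C=12 D=0 ZF=1 PC=3
Step 4: PC=3 exec 'ADD A, B'. After: A=-5 B=-5 C=12 D=0 ZF=0 PC=4
Step 5: PC=4 exec 'JMP 1'. After: A=-5 B=-5 C=12 D=0 ZF=0 PC=1
Step 6: PC=1 exec 'MOV C, 12'. After: A=-5 B=-5 C=12 D=0 ZF=0 PC=2
Step 7: PC=2 exec 'MOV B, -5'. After: A=-5 B=-5 C=12 D=0 ZF=0 PC=3
Step 8: PC=3 exec 'ADD A, B'. After: A=-10 B=-5 C=12 D=0 ZF=0 PC=4
Step 9: PC=4 exec 'JMP 1'. After: A=-10 B=-5 C=12 D=0 ZF=0 PC=1
Step 10: PC=1 exec 'MOV C, 12'. After: A=-10 B=-5 C=12 D=0 ZF=0 PC=2
Step 11: PC=2 exec 'MOV B, -5'. After: A=-10 B=-5 C=12 D=0 ZF=0 PC=3
Step 12: PC=3 exec 'ADD A, B'. After: A=-15 B=-5 C=12 D=0 ZF=0 PC=4
Step 13: PC=4 exec 'JMP 1'. After: A=-15 B=-5 C=12 D=0 ZF=0 PC=1
Step 14: PC=1 exec 'MOV C, 12'. After: A=-15 B=-5 C=12 D=0 ZF=0 PC=2
Step 15: PC=2 exec 'MOV B, -5'. After: A=-15 B=-5 C=12 D=0 ZF=0 PC=3
After 50 steps: not halted. PC revisits the same instructions with no path to HALT; will never halt.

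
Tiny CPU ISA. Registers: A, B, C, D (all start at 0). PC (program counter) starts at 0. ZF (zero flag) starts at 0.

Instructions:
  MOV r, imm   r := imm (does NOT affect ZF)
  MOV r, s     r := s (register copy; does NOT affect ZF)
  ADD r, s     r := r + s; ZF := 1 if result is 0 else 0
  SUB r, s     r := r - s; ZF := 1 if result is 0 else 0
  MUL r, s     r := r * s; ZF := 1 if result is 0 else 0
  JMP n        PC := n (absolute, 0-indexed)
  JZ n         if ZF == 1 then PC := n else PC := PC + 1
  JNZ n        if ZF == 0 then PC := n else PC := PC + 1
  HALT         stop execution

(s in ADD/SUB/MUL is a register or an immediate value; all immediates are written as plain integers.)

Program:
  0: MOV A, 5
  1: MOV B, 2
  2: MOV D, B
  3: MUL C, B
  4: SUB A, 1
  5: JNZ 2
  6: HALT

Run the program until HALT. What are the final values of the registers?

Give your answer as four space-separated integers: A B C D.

Step 1: PC=0 exec 'MOV A, 5'. After: A=5 B=0 C=0 D=0 ZF=0 PC=1
Step 2: PC=1 exec 'MOV B, 2'. After: A=5 B=2 C=0 D=0 ZF=0 PC=2
Step 3: PC=2 exec 'MOV D, B'. After: A=5 B=2 C=0 D=2 ZF=0 PC=3
Step 4: PC=3 exec 'MUL C, B'. After: A=5 B=2 C=0 D=2 ZF=1 PC=4
Step 5: PC=4 exec 'SUB A, 1'. After: A=4 B=2 C=0 D=2 ZF=0 PC=5
Step 6: PC=5 exec 'JNZ 2'. After: A=4 B=2 C=0 D=2 ZF=0 PC=2
Step 7: PC=2 exec 'MOV D, B'. After: A=4 B=2 C=0 D=2 ZF=0 PC=3
Step 8: PC=3 exec 'MUL C, B'. After: A=4 B=2 C=0 D=2 ZF=1 PC=4
Step 9: PC=4 exec 'SUB A, 1'. After: A=3 B=2 C=0 D=2 ZF=0 PC=5
Step 10: PC=5 exec 'JNZ 2'. After: A=3 B=2 C=0 D=2 ZF=0 PC=2
Step 11: PC=2 exec 'MOV D, B'. After: A=3 B=2 C=0 D=2 ZF=0 PC=3
Step 12: PC=3 exec 'MUL C, B'. After: A=3 B=2 C=0 D=2 ZF=1 PC=4
Step 13: PC=4 exec 'SUB A, 1'. After: A=2 B=2 C=0 D=2 ZF=0 PC=5
Step 14: PC=5 exec 'JNZ 2'. After: A=2 B=2 C=0 D=2 ZF=0 PC=2
Step 15: PC=2 exec 'MOV D, B'. After: A=2 B=2 C=0 D=2 ZF=0 PC=3
Step 16: PC=3 exec 'MUL C, B'. After: A=2 B=2 C=0 D=2 ZF=1 PC=4
Step 17: PC=4 exec 'SUB A, 1'. After: A=1 B=2 C=0 D=2 ZF=0 PC=5
Step 18: PC=5 exec 'JNZ 2'. After: A=1 B=2 C=0 D=2 ZF=0 PC=2
Step 19: PC=2 exec 'MOV D, B'. After: A=1 B=2 C=0 D=2 ZF=0 PC=3
Step 20: PC=3 exec 'MUL C, B'. After: A=1 B=2 C=0 D=2 ZF=1 PC=4
Step 21: PC=4 exec 'SUB A, 1'. After: A=0 B=2 C=0 D=2 ZF=1 PC=5
Step 22: PC=5 exec 'JNZ 2'. After: A=0 B=2 C=0 D=2 ZF=1 PC=6
Step 23: PC=6 exec 'HALT'. After: A=0 B=2 C=0 D=2 ZF=1 PC=6 HALTED

Answer: 0 2 0 2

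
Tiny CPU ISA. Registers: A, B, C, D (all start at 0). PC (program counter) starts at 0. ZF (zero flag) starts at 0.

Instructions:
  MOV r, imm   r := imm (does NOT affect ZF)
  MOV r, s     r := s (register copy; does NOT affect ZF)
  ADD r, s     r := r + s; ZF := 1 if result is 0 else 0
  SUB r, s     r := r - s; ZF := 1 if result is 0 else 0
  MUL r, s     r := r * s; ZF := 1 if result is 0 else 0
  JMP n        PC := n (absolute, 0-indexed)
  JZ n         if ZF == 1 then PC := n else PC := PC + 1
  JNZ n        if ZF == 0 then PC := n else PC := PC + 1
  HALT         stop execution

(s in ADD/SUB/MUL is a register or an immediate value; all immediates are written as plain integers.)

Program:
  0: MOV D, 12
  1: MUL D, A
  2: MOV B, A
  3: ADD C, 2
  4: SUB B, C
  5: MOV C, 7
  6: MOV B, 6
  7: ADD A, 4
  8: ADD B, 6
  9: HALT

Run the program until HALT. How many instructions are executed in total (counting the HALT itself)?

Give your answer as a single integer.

Answer: 10

Derivation:
Step 1: PC=0 exec 'MOV D, 12'. After: A=0 B=0 C=0 D=12 ZF=0 PC=1
Step 2: PC=1 exec 'MUL D, A'. After: A=0 B=0 C=0 D=0 ZF=1 PC=2
Step 3: PC=2 exec 'MOV B, A'. After: A=0 B=0 C=0 D=0 ZF=1 PC=3
Step 4: PC=3 exec 'ADD C, 2'. After: A=0 B=0 C=2 D=0 ZF=0 PC=4
Step 5: PC=4 exec 'SUB B, C'. After: A=0 B=-2 C=2 D=0 ZF=0 PC=5
Step 6: PC=5 exec 'MOV C, 7'. After: A=0 B=-2 C=7 D=0 ZF=0 PC=6
Step 7: PC=6 exec 'MOV B, 6'. After: A=0 B=6 C=7 D=0 ZF=0 PC=7
Step 8: PC=7 exec 'ADD A, 4'. After: A=4 B=6 C=7 D=0 ZF=0 PC=8
Step 9: PC=8 exec 'ADD B, 6'. After: A=4 B=12 C=7 D=0 ZF=0 PC=9
Step 10: PC=9 exec 'HALT'. After: A=4 B=12 C=7 D=0 ZF=0 PC=9 HALTED
Total instructions executed: 10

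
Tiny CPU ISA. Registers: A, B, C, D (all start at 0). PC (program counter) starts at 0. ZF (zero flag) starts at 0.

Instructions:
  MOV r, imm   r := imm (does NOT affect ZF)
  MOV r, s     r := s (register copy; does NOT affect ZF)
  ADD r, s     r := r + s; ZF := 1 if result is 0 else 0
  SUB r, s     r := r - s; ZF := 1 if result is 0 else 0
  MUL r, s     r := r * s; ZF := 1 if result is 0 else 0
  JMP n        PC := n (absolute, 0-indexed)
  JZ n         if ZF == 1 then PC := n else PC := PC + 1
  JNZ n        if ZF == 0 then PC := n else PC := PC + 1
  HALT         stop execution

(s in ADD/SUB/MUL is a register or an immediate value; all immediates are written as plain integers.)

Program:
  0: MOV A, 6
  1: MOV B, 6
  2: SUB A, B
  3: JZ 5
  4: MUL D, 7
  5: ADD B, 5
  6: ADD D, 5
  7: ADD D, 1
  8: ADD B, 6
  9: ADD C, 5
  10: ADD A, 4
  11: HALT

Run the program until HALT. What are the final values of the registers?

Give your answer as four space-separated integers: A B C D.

Step 1: PC=0 exec 'MOV A, 6'. After: A=6 B=0 C=0 D=0 ZF=0 PC=1
Step 2: PC=1 exec 'MOV B, 6'. After: A=6 B=6 C=0 D=0 ZF=0 PC=2
Step 3: PC=2 exec 'SUB A, B'. After: A=0 B=6 C=0 D=0 ZF=1 PC=3
Step 4: PC=3 exec 'JZ 5'. After: A=0 B=6 C=0 D=0 ZF=1 PC=5
Step 5: PC=5 exec 'ADD B, 5'. After: A=0 B=11 C=0 D=0 ZF=0 PC=6
Step 6: PC=6 exec 'ADD D, 5'. After: A=0 B=11 C=0 D=5 ZF=0 PC=7
Step 7: PC=7 exec 'ADD D, 1'. After: A=0 B=11 C=0 D=6 ZF=0 PC=8
Step 8: PC=8 exec 'ADD B, 6'. After: A=0 B=17 C=0 D=6 ZF=0 PC=9
Step 9: PC=9 exec 'ADD C, 5'. After: A=0 B=17 C=5 D=6 ZF=0 PC=10
Step 10: PC=10 exec 'ADD A, 4'. After: A=4 B=17 C=5 D=6 ZF=0 PC=11
Step 11: PC=11 exec 'HALT'. After: A=4 B=17 C=5 D=6 ZF=0 PC=11 HALTED

Answer: 4 17 5 6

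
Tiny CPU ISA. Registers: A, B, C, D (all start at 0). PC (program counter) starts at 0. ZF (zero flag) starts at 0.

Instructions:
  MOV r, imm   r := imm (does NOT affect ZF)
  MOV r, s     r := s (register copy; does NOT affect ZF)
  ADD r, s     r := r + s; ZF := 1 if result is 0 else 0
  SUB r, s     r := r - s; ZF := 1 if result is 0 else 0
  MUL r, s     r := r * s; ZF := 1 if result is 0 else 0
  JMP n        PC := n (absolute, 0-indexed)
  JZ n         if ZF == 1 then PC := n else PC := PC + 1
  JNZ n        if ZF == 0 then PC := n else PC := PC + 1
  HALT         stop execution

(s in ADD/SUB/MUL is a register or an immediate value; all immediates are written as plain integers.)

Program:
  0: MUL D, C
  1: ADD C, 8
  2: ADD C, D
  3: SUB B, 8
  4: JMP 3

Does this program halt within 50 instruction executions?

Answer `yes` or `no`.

Answer: no

Derivation:
Step 1: PC=0 exec 'MUL D, C'. After: A=0 B=0 C=0 D=0 ZF=1 PC=1
Step 2: PC=1 exec 'ADD C, 8'. After: A=0 B=0 C=8 D=0 ZF=0 PC=2
Step 3: PC=2 exec 'ADD C, D'. After: A=0 B=0 C=8 D=0 ZF=0 PC=3
Step 4: PC=3 exec 'SUB B, 8'. After: A=0 B=-8 C=8 D=0 ZF=0 PC=4
Step 5: PC=4 exec 'JMP 3'. After: A=0 B=-8 C=8 D=0 ZF=0 PC=3
Step 6: PC=3 exec 'SUB B, 8'. After: A=0 B=-16 C=8 D=0 ZF=0 PC=4
Step 7: PC=4 exec 'JMP 3'. After: A=0 B=-16 C=8 D=0 ZF=0 PC=3
Step 8: PC=3 exec 'SUB B, 8'. After: A=0 B=-24 C=8 D=0 ZF=0 PC=4
Step 9: PC=4 exec 'JMP 3'. After: A=0 B=-24 C=8 D=0 ZF=0 PC=3
Step 10: PC=3 exec 'SUB B, 8'. After: A=0 B=-32 C=8 D=0 ZF=0 PC=4
Step 11: PC=4 exec 'JMP 3'. After: A=0 B=-32 C=8 D=0 ZF=0 PC=3
Step 12: PC=3 exec 'SUB B, 8'. After: A=0 B=-40 C=8 D=0 ZF=0 PC=4
Step 13: PC=4 exec 'JMP 3'. After: A=0 B=-40 C=8 D=0 ZF=0 PC=3
Step 14: PC=3 exec 'SUB B, 8'. After: A=0 B=-48 C=8 D=0 ZF=0 PC=4
Step 15: PC=4 exec 'JMP 3'. After: A=0 B=-48 C=8 D=0 ZF=0 PC=3
After 50 steps: not halted. PC revisits the same instructions with no path to HALT; will never halt.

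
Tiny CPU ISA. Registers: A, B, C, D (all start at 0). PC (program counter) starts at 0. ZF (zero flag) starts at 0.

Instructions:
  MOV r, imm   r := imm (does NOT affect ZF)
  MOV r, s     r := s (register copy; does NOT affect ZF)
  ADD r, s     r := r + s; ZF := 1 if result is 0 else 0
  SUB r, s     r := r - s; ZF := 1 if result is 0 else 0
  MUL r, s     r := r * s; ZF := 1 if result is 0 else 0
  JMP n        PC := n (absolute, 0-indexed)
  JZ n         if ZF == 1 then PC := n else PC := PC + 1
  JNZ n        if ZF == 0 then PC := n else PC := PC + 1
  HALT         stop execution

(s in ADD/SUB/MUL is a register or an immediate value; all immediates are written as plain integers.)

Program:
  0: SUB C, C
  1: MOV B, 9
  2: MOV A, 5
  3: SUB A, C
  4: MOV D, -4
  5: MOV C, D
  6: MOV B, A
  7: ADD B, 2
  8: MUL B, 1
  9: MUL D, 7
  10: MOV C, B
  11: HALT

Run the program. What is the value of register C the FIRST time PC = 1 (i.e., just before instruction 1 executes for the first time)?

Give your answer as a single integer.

Step 1: PC=0 exec 'SUB C, C'. After: A=0 B=0 C=0 D=0 ZF=1 PC=1
First time PC=1: C=0

0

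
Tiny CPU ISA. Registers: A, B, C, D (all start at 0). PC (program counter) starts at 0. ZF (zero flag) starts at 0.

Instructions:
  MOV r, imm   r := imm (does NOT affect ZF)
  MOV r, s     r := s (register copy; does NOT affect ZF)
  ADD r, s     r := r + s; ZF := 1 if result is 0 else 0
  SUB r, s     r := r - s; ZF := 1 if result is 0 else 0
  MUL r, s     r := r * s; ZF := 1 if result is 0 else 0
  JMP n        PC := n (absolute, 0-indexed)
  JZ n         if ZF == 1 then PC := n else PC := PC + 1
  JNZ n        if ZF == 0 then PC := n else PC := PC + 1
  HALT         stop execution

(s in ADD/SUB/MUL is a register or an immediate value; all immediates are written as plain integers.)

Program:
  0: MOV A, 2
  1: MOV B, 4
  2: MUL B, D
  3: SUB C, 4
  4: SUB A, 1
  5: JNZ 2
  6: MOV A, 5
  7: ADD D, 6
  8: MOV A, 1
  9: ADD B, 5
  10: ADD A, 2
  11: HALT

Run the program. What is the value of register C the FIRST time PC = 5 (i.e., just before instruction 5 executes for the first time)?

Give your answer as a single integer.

Step 1: PC=0 exec 'MOV A, 2'. After: A=2 B=0 C=0 D=0 ZF=0 PC=1
Step 2: PC=1 exec 'MOV B, 4'. After: A=2 B=4 C=0 D=0 ZF=0 PC=2
Step 3: PC=2 exec 'MUL B, D'. After: A=2 B=0 C=0 D=0 ZF=1 PC=3
Step 4: PC=3 exec 'SUB C, 4'. After: A=2 B=0 C=-4 D=0 ZF=0 PC=4
Step 5: PC=4 exec 'SUB A, 1'. After: A=1 B=0 C=-4 D=0 ZF=0 PC=5
First time PC=5: C=-4

-4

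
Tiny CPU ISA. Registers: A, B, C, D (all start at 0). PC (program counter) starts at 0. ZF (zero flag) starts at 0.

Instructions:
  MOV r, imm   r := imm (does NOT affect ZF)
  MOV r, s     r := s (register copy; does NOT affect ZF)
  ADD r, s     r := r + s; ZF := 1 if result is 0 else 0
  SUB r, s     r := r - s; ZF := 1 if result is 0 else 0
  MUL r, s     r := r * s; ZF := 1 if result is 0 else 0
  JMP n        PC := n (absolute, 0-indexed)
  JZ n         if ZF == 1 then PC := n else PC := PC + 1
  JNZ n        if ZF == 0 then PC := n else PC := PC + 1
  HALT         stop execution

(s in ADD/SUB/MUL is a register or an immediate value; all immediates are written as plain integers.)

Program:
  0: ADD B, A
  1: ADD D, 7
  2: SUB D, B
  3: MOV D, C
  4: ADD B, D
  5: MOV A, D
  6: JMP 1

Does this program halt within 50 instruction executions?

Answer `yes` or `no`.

Step 1: PC=0 exec 'ADD B, A'. After: A=0 B=0 C=0 D=0 ZF=1 PC=1
Step 2: PC=1 exec 'ADD D, 7'. After: A=0 B=0 C=0 D=7 ZF=0 PC=2
Step 3: PC=2 exec 'SUB D, B'. After: A=0 B=0 C=0 D=7 ZF=0 PC=3
Step 4: PC=3 exec 'MOV D, C'. After: A=0 B=0 C=0 D=0 ZF=0 PC=4
Step 5: PC=4 exec 'ADD B, D'. After: A=0 B=0 C=0 D=0 ZF=1 PC=5
Step 6: PC=5 exec 'MOV A, D'. After: A=0 B=0 C=0 D=0 ZF=1 PC=6
Step 7: PC=6 exec 'JMP 1'. After: A=0 B=0 C=0 D=0 ZF=1 PC=1
State after step 7 equals state after step 1: the program is in a cycle of length 6 and will never halt.

Answer: no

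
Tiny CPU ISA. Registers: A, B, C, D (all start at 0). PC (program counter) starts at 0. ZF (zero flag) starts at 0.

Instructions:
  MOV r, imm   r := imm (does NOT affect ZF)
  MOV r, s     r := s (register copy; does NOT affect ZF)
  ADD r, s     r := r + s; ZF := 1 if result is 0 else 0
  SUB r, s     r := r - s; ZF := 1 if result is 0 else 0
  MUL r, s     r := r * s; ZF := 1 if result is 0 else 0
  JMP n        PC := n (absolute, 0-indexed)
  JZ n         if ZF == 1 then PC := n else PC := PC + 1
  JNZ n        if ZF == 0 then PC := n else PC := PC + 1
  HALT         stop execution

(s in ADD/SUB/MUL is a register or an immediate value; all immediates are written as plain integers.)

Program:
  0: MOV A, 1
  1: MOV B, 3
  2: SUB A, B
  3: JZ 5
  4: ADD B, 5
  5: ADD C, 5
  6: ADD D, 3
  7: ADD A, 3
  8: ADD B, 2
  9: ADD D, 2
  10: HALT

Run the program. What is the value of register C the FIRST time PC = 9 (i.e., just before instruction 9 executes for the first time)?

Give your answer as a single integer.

Step 1: PC=0 exec 'MOV A, 1'. After: A=1 B=0 C=0 D=0 ZF=0 PC=1
Step 2: PC=1 exec 'MOV B, 3'. After: A=1 B=3 C=0 D=0 ZF=0 PC=2
Step 3: PC=2 exec 'SUB A, B'. After: A=-2 B=3 C=0 D=0 ZF=0 PC=3
Step 4: PC=3 exec 'JZ 5'. After: A=-2 B=3 C=0 D=0 ZF=0 PC=4
Step 5: PC=4 exec 'ADD B, 5'. After: A=-2 B=8 C=0 D=0 ZF=0 PC=5
Step 6: PC=5 exec 'ADD C, 5'. After: A=-2 B=8 C=5 D=0 ZF=0 PC=6
Step 7: PC=6 exec 'ADD D, 3'. After: A=-2 B=8 C=5 D=3 ZF=0 PC=7
Step 8: PC=7 exec 'ADD A, 3'. After: A=1 B=8 C=5 D=3 ZF=0 PC=8
Step 9: PC=8 exec 'ADD B, 2'. After: A=1 B=10 C=5 D=3 ZF=0 PC=9
First time PC=9: C=5

5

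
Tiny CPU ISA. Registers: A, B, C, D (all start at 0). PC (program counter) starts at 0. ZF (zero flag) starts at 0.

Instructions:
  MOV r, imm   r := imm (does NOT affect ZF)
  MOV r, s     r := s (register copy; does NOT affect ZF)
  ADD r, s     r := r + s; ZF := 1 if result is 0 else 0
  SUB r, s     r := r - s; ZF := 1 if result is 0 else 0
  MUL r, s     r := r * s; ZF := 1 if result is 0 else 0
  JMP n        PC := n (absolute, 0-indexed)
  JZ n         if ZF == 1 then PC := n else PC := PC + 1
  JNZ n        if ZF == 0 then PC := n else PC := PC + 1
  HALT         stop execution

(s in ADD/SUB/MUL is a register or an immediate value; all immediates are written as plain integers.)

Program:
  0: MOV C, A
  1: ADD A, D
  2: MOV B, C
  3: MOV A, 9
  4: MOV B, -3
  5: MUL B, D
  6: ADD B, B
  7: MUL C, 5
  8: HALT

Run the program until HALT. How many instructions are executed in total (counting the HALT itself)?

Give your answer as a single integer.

Step 1: PC=0 exec 'MOV C, A'. After: A=0 B=0 C=0 D=0 ZF=0 PC=1
Step 2: PC=1 exec 'ADD A, D'. After: A=0 B=0 C=0 D=0 ZF=1 PC=2
Step 3: PC=2 exec 'MOV B, C'. After: A=0 B=0 C=0 D=0 ZF=1 PC=3
Step 4: PC=3 exec 'MOV A, 9'. After: A=9 B=0 C=0 D=0 ZF=1 PC=4
Step 5: PC=4 exec 'MOV B, -3'. After: A=9 B=-3 C=0 D=0 ZF=1 PC=5
Step 6: PC=5 exec 'MUL B, D'. After: A=9 B=0 C=0 D=0 ZF=1 PC=6
Step 7: PC=6 exec 'ADD B, B'. After: A=9 B=0 C=0 D=0 ZF=1 PC=7
Step 8: PC=7 exec 'MUL C, 5'. After: A=9 B=0 C=0 D=0 ZF=1 PC=8
Step 9: PC=8 exec 'HALT'. After: A=9 B=0 C=0 D=0 ZF=1 PC=8 HALTED
Total instructions executed: 9

Answer: 9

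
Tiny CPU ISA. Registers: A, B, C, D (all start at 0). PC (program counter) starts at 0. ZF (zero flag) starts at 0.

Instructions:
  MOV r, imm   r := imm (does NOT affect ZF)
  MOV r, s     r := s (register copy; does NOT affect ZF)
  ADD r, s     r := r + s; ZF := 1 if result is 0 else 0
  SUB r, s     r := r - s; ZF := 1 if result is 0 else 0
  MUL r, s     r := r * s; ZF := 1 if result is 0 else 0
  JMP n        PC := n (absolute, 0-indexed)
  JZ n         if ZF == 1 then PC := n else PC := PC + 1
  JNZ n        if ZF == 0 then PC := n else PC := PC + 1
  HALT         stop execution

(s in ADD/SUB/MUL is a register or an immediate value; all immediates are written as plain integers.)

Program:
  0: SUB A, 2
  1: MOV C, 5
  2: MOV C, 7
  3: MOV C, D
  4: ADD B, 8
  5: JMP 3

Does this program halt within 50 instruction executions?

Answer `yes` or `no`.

Answer: no

Derivation:
Step 1: PC=0 exec 'SUB A, 2'. After: A=-2 B=0 C=0 D=0 ZF=0 PC=1
Step 2: PC=1 exec 'MOV C, 5'. After: A=-2 B=0 C=5 D=0 ZF=0 PC=2
Step 3: PC=2 exec 'MOV C, 7'. After: A=-2 B=0 C=7 D=0 ZF=0 PC=3
Step 4: PC=3 exec 'MOV C, D'. After: A=-2 B=0 C=0 D=0 ZF=0 PC=4
Step 5: PC=4 exec 'ADD B, 8'. After: A=-2 B=8 C=0 D=0 ZF=0 PC=5
Step 6: PC=5 exec 'JMP 3'. After: A=-2 B=8 C=0 D=0 ZF=0 PC=3
Step 7: PC=3 exec 'MOV C, D'. After: A=-2 B=8 C=0 D=0 ZF=0 PC=4
Step 8: PC=4 exec 'ADD B, 8'. After: A=-2 B=16 C=0 D=0 ZF=0 PC=5
Step 9: PC=5 exec 'JMP 3'. After: A=-2 B=16 C=0 D=0 ZF=0 PC=3
Step 10: PC=3 exec 'MOV C, D'. After: A=-2 B=16 C=0 D=0 ZF=0 PC=4
Step 11: PC=4 exec 'ADD B, 8'. After: A=-2 B=24 C=0 D=0 ZF=0 PC=5
Step 12: PC=5 exec 'JMP 3'. After: A=-2 B=24 C=0 D=0 ZF=0 PC=3
Step 13: PC=3 exec 'MOV C, D'. After: A=-2 B=24 C=0 D=0 ZF=0 PC=4
Step 14: PC=4 exec 'ADD B, 8'. After: A=-2 B=32 C=0 D=0 ZF=0 PC=5
Step 15: PC=5 exec 'JMP 3'. After: A=-2 B=32 C=0 D=0 ZF=0 PC=3
After 50 steps: not halted. PC revisits the same instructions with no path to HALT; will never halt.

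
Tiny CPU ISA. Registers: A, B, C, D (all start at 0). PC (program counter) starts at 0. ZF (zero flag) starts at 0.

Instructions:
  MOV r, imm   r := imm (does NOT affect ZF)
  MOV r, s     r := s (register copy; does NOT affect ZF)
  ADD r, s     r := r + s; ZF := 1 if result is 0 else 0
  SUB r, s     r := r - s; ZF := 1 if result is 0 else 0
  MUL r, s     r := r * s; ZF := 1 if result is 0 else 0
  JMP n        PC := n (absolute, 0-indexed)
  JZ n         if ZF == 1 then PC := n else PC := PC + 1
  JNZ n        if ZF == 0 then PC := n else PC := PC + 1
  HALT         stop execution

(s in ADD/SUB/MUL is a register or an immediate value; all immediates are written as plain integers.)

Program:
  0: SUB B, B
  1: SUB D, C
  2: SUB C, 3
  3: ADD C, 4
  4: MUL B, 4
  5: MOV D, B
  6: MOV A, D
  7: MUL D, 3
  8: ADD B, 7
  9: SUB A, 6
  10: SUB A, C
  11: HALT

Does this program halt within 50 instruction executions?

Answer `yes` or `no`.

Step 1: PC=0 exec 'SUB B, B'. After: A=0 B=0 C=0 D=0 ZF=1 PC=1
Step 2: PC=1 exec 'SUB D, C'. After: A=0 B=0 C=0 D=0 ZF=1 PC=2
Step 3: PC=2 exec 'SUB C, 3'. After: A=0 B=0 C=-3 D=0 ZF=0 PC=3
Step 4: PC=3 exec 'ADD C, 4'. After: A=0 B=0 C=1 D=0 ZF=0 PC=4
Step 5: PC=4 exec 'MUL B, 4'. After: A=0 B=0 C=1 D=0 ZF=1 PC=5
Step 6: PC=5 exec 'MOV D, B'. After: A=0 B=0 C=1 D=0 ZF=1 PC=6
Step 7: PC=6 exec 'MOV A, D'. After: A=0 B=0 C=1 D=0 ZF=1 PC=7
Step 8: PC=7 exec 'MUL D, 3'. After: A=0 B=0 C=1 D=0 ZF=1 PC=8
Step 9: PC=8 exec 'ADD B, 7'. After: A=0 B=7 C=1 D=0 ZF=0 PC=9
Step 10: PC=9 exec 'SUB A, 6'. After: A=-6 B=7 C=1 D=0 ZF=0 PC=10
Step 11: PC=10 exec 'SUB A, C'. After: A=-7 B=7 C=1 D=0 ZF=0 PC=11
Step 12: PC=11 exec 'HALT'. After: A=-7 B=7 C=1 D=0 ZF=0 PC=11 HALTED

Answer: yes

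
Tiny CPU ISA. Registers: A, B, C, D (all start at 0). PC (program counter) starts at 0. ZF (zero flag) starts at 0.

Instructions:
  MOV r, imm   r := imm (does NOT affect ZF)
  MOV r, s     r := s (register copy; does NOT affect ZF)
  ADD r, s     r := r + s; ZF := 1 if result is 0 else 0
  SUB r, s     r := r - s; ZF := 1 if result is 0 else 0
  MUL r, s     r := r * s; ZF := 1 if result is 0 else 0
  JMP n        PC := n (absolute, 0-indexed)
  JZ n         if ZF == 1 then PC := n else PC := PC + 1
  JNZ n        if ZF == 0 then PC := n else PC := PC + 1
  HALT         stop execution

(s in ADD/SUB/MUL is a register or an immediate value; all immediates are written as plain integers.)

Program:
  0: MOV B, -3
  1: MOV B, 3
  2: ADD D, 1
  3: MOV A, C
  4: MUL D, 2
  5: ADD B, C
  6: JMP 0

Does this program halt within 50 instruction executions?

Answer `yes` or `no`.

Step 1: PC=0 exec 'MOV B, -3'. After: A=0 B=-3 C=0 D=0 ZF=0 PC=1
Step 2: PC=1 exec 'MOV B, 3'. After: A=0 B=3 C=0 D=0 ZF=0 PC=2
Step 3: PC=2 exec 'ADD D, 1'. After: A=0 B=3 C=0 D=1 ZF=0 PC=3
Step 4: PC=3 exec 'MOV A, C'. After: A=0 B=3 C=0 D=1 ZF=0 PC=4
Step 5: PC=4 exec 'MUL D, 2'. After: A=0 B=3 C=0 D=2 ZF=0 PC=5
Step 6: PC=5 exec 'ADD B, C'. After: A=0 B=3 C=0 D=2 ZF=0 PC=6
Step 7: PC=6 exec 'JMP 0'. After: A=0 B=3 C=0 D=2 ZF=0 PC=0
Step 8: PC=0 exec 'MOV B, -3'. After: A=0 B=-3 C=0 D=2 ZF=0 PC=1
Step 9: PC=1 exec 'MOV B, 3'. After: A=0 B=3 C=0 D=2 ZF=0 PC=2
Step 10: PC=2 exec 'ADD D, 1'. After: A=0 B=3 C=0 D=3 ZF=0 PC=3
Step 11: PC=3 exec 'MOV A, C'. After: A=0 B=3 C=0 D=3 ZF=0 PC=4
Step 12: PC=4 exec 'MUL D, 2'. After: A=0 B=3 C=0 D=6 ZF=0 PC=5
Step 13: PC=5 exec 'ADD B, C'. After: A=0 B=3 C=0 D=6 ZF=0 PC=6
Step 14: PC=6 exec 'JMP 0'. After: A=0 B=3 C=0 D=6 ZF=0 PC=0
Step 15: PC=0 exec 'MOV B, -3'. After: A=0 B=-3 C=0 D=6 ZF=0 PC=1
After 50 steps: not halted. PC revisits the same instructions with no path to HALT; will never halt.

Answer: no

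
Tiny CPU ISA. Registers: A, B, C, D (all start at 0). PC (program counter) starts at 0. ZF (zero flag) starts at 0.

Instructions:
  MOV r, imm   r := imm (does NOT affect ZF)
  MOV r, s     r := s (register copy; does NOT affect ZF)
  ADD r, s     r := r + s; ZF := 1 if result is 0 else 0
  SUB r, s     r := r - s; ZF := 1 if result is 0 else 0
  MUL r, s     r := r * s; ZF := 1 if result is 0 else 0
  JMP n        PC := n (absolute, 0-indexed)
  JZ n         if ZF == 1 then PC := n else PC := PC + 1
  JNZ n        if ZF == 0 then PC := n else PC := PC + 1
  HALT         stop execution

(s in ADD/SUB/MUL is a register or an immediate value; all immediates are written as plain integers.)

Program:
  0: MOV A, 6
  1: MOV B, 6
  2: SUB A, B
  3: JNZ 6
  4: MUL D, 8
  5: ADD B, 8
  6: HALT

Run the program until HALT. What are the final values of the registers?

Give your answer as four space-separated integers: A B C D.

Step 1: PC=0 exec 'MOV A, 6'. After: A=6 B=0 C=0 D=0 ZF=0 PC=1
Step 2: PC=1 exec 'MOV B, 6'. After: A=6 B=6 C=0 D=0 ZF=0 PC=2
Step 3: PC=2 exec 'SUB A, B'. After: A=0 B=6 C=0 D=0 ZF=1 PC=3
Step 4: PC=3 exec 'JNZ 6'. After: A=0 B=6 C=0 D=0 ZF=1 PC=4
Step 5: PC=4 exec 'MUL D, 8'. After: A=0 B=6 C=0 D=0 ZF=1 PC=5
Step 6: PC=5 exec 'ADD B, 8'. After: A=0 B=14 C=0 D=0 ZF=0 PC=6
Step 7: PC=6 exec 'HALT'. After: A=0 B=14 C=0 D=0 ZF=0 PC=6 HALTED

Answer: 0 14 0 0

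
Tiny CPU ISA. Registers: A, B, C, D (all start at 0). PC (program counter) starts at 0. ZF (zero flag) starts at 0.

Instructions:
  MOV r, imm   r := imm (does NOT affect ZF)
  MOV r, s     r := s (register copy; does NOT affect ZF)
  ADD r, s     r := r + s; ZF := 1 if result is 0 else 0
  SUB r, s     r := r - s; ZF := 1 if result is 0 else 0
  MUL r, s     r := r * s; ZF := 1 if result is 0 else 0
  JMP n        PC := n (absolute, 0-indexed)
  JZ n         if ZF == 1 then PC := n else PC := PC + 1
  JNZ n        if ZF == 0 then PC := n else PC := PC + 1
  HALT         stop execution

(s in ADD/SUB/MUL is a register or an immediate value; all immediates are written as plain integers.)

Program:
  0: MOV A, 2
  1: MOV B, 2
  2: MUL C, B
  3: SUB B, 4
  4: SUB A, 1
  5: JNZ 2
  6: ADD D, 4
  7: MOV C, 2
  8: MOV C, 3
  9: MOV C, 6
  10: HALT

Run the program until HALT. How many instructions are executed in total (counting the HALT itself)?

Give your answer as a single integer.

Answer: 15

Derivation:
Step 1: PC=0 exec 'MOV A, 2'. After: A=2 B=0 C=0 D=0 ZF=0 PC=1
Step 2: PC=1 exec 'MOV B, 2'. After: A=2 B=2 C=0 D=0 ZF=0 PC=2
Step 3: PC=2 exec 'MUL C, B'. After: A=2 B=2 C=0 D=0 ZF=1 PC=3
Step 4: PC=3 exec 'SUB B, 4'. After: A=2 B=-2 C=0 D=0 ZF=0 PC=4
Step 5: PC=4 exec 'SUB A, 1'. After: A=1 B=-2 C=0 D=0 ZF=0 PC=5
Step 6: PC=5 exec 'JNZ 2'. After: A=1 B=-2 C=0 D=0 ZF=0 PC=2
Step 7: PC=2 exec 'MUL C, B'. After: A=1 B=-2 C=0 D=0 ZF=1 PC=3
Step 8: PC=3 exec 'SUB B, 4'. After: A=1 B=-6 C=0 D=0 ZF=0 PC=4
Step 9: PC=4 exec 'SUB A, 1'. After: A=0 B=-6 C=0 D=0 ZF=1 PC=5
Step 10: PC=5 exec 'JNZ 2'. After: A=0 B=-6 C=0 D=0 ZF=1 PC=6
Step 11: PC=6 exec 'ADD D, 4'. After: A=0 B=-6 C=0 D=4 ZF=0 PC=7
Step 12: PC=7 exec 'MOV C, 2'. After: A=0 B=-6 C=2 D=4 ZF=0 PC=8
Step 13: PC=8 exec 'MOV C, 3'. After: A=0 B=-6 C=3 D=4 ZF=0 PC=9
Step 14: PC=9 exec 'MOV C, 6'. After: A=0 B=-6 C=6 D=4 ZF=0 PC=10
Step 15: PC=10 exec 'HALT'. After: A=0 B=-6 C=6 D=4 ZF=0 PC=10 HALTED
Total instructions executed: 15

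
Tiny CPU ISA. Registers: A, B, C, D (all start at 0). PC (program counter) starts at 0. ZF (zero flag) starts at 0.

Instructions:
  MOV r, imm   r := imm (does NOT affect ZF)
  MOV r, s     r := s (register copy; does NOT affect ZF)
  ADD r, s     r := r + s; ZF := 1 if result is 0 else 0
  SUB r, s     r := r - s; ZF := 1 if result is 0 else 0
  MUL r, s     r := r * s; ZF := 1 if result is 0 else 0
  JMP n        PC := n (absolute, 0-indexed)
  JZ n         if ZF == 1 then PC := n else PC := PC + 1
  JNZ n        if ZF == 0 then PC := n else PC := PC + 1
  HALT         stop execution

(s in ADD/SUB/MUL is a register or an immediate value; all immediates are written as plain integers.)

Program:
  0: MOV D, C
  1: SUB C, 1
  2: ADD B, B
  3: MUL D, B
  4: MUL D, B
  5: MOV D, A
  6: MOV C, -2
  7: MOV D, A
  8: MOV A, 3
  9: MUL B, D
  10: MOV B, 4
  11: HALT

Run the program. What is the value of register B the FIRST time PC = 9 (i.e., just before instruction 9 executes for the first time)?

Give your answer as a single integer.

Step 1: PC=0 exec 'MOV D, C'. After: A=0 B=0 C=0 D=0 ZF=0 PC=1
Step 2: PC=1 exec 'SUB C, 1'. After: A=0 B=0 C=-1 D=0 ZF=0 PC=2
Step 3: PC=2 exec 'ADD B, B'. After: A=0 B=0 C=-1 D=0 ZF=1 PC=3
Step 4: PC=3 exec 'MUL D, B'. After: A=0 B=0 C=-1 D=0 ZF=1 PC=4
Step 5: PC=4 exec 'MUL D, B'. After: A=0 B=0 C=-1 D=0 ZF=1 PC=5
Step 6: PC=5 exec 'MOV D, A'. After: A=0 B=0 C=-1 D=0 ZF=1 PC=6
Step 7: PC=6 exec 'MOV C, -2'. After: A=0 B=0 C=-2 D=0 ZF=1 PC=7
Step 8: PC=7 exec 'MOV D, A'. After: A=0 B=0 C=-2 D=0 ZF=1 PC=8
Step 9: PC=8 exec 'MOV A, 3'. After: A=3 B=0 C=-2 D=0 ZF=1 PC=9
First time PC=9: B=0

0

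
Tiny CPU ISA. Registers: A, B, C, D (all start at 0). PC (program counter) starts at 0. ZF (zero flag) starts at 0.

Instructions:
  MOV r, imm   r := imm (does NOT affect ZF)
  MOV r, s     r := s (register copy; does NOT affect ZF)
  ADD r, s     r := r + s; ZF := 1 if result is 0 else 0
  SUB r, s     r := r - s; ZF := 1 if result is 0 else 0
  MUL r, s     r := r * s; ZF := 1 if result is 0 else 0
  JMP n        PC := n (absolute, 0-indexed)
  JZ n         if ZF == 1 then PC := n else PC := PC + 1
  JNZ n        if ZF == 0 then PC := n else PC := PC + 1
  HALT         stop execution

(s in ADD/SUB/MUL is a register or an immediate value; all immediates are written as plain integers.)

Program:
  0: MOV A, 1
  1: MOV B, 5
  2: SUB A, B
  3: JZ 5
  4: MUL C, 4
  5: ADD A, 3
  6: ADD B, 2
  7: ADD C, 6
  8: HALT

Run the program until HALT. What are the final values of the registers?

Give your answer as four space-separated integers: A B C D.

Answer: -1 7 6 0

Derivation:
Step 1: PC=0 exec 'MOV A, 1'. After: A=1 B=0 C=0 D=0 ZF=0 PC=1
Step 2: PC=1 exec 'MOV B, 5'. After: A=1 B=5 C=0 D=0 ZF=0 PC=2
Step 3: PC=2 exec 'SUB A, B'. After: A=-4 B=5 C=0 D=0 ZF=0 PC=3
Step 4: PC=3 exec 'JZ 5'. After: A=-4 B=5 C=0 D=0 ZF=0 PC=4
Step 5: PC=4 exec 'MUL C, 4'. After: A=-4 B=5 C=0 D=0 ZF=1 PC=5
Step 6: PC=5 exec 'ADD A, 3'. After: A=-1 B=5 C=0 D=0 ZF=0 PC=6
Step 7: PC=6 exec 'ADD B, 2'. After: A=-1 B=7 C=0 D=0 ZF=0 PC=7
Step 8: PC=7 exec 'ADD C, 6'. After: A=-1 B=7 C=6 D=0 ZF=0 PC=8
Step 9: PC=8 exec 'HALT'. After: A=-1 B=7 C=6 D=0 ZF=0 PC=8 HALTED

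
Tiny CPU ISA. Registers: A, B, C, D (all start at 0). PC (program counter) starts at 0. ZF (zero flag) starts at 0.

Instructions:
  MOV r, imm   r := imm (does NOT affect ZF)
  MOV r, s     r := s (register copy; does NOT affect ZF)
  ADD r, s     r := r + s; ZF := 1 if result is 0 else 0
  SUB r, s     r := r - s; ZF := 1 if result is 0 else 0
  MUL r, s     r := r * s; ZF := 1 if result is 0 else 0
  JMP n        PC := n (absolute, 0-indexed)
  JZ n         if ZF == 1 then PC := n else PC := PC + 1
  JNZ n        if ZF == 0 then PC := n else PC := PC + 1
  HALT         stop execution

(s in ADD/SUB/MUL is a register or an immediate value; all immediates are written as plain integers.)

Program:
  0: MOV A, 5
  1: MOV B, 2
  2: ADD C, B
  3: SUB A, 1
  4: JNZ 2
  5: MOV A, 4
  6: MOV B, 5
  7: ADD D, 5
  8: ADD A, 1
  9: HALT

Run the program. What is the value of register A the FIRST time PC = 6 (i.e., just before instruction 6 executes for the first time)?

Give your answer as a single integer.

Step 1: PC=0 exec 'MOV A, 5'. After: A=5 B=0 C=0 D=0 ZF=0 PC=1
Step 2: PC=1 exec 'MOV B, 2'. After: A=5 B=2 C=0 D=0 ZF=0 PC=2
Step 3: PC=2 exec 'ADD C, B'. After: A=5 B=2 C=2 D=0 ZF=0 PC=3
Step 4: PC=3 exec 'SUB A, 1'. After: A=4 B=2 C=2 D=0 ZF=0 PC=4
Step 5: PC=4 exec 'JNZ 2'. After: A=4 B=2 C=2 D=0 ZF=0 PC=2
Step 6: PC=2 exec 'ADD C, B'. After: A=4 B=2 C=4 D=0 ZF=0 PC=3
Step 7: PC=3 exec 'SUB A, 1'. After: A=3 B=2 C=4 D=0 ZF=0 PC=4
Step 8: PC=4 exec 'JNZ 2'. After: A=3 B=2 C=4 D=0 ZF=0 PC=2
Step 9: PC=2 exec 'ADD C, B'. After: A=3 B=2 C=6 D=0 ZF=0 PC=3
Step 10: PC=3 exec 'SUB A, 1'. After: A=2 B=2 C=6 D=0 ZF=0 PC=4
Step 11: PC=4 exec 'JNZ 2'. After: A=2 B=2 C=6 D=0 ZF=0 PC=2
Step 12: PC=2 exec 'ADD C, B'. After: A=2 B=2 C=8 D=0 ZF=0 PC=3
Step 13: PC=3 exec 'SUB A, 1'. After: A=1 B=2 C=8 D=0 ZF=0 PC=4
Step 14: PC=4 exec 'JNZ 2'. After: A=1 B=2 C=8 D=0 ZF=0 PC=2
Step 15: PC=2 exec 'ADD C, B'. After: A=1 B=2 C=10 D=0 ZF=0 PC=3
Step 16: PC=3 exec 'SUB A, 1'. After: A=0 B=2 C=10 D=0 ZF=1 PC=4
Step 17: PC=4 exec 'JNZ 2'. After: A=0 B=2 C=10 D=0 ZF=1 PC=5
Step 18: PC=5 exec 'MOV A, 4'. After: A=4 B=2 C=10 D=0 ZF=1 PC=6
First time PC=6: A=4

4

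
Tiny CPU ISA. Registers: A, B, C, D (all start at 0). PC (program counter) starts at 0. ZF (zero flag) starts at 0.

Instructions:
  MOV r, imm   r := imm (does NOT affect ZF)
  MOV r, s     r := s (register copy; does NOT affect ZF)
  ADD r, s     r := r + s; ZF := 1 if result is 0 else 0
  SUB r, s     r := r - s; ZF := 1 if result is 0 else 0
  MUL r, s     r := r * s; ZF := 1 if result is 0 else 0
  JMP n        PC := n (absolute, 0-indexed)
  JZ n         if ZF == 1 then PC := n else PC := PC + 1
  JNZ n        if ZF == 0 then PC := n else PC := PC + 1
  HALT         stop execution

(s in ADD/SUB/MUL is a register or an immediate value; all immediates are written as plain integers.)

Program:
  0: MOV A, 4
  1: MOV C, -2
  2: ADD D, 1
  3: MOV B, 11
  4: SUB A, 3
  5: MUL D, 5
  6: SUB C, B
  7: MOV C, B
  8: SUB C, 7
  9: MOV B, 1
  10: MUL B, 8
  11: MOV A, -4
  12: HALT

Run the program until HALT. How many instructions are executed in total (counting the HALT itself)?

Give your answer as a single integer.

Step 1: PC=0 exec 'MOV A, 4'. After: A=4 B=0 C=0 D=0 ZF=0 PC=1
Step 2: PC=1 exec 'MOV C, -2'. After: A=4 B=0 C=-2 D=0 ZF=0 PC=2
Step 3: PC=2 exec 'ADD D, 1'. After: A=4 B=0 C=-2 D=1 ZF=0 PC=3
Step 4: PC=3 exec 'MOV B, 11'. After: A=4 B=11 C=-2 D=1 ZF=0 PC=4
Step 5: PC=4 exec 'SUB A, 3'. After: A=1 B=11 C=-2 D=1 ZF=0 PC=5
Step 6: PC=5 exec 'MUL D, 5'. After: A=1 B=11 C=-2 D=5 ZF=0 PC=6
Step 7: PC=6 exec 'SUB C, B'. After: A=1 B=11 C=-13 D=5 ZF=0 PC=7
Step 8: PC=7 exec 'MOV C, B'. After: A=1 B=11 C=11 D=5 ZF=0 PC=8
Step 9: PC=8 exec 'SUB C, 7'. After: A=1 B=11 C=4 D=5 ZF=0 PC=9
Step 10: PC=9 exec 'MOV B, 1'. After: A=1 B=1 C=4 D=5 ZF=0 PC=10
Step 11: PC=10 exec 'MUL B, 8'. After: A=1 B=8 C=4 D=5 ZF=0 PC=11
Step 12: PC=11 exec 'MOV A, -4'. After: A=-4 B=8 C=4 D=5 ZF=0 PC=12
Step 13: PC=12 exec 'HALT'. After: A=-4 B=8 C=4 D=5 ZF=0 PC=12 HALTED
Total instructions executed: 13

Answer: 13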